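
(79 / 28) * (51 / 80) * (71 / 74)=286059 / 165760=1.73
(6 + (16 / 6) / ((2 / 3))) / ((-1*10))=-1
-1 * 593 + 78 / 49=-28979 / 49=-591.41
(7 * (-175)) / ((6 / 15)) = -6125 / 2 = -3062.50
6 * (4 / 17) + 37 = 653 / 17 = 38.41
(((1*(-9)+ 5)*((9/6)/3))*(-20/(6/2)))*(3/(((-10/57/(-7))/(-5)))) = -7980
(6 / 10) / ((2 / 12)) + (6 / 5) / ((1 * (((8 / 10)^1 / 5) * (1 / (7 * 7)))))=3711 / 10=371.10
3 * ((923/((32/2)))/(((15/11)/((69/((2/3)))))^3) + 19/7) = 8475130031457/112000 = 75670803.85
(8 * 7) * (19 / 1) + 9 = 1073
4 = 4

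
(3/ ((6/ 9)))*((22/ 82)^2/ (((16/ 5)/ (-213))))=-1159785/ 53792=-21.56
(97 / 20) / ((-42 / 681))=-22019 / 280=-78.64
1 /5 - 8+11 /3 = -4.13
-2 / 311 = -0.01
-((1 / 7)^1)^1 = -1 / 7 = -0.14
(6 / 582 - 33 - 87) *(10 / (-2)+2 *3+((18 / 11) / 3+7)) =-1094066 / 1067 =-1025.37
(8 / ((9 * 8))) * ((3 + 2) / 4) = 5 / 36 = 0.14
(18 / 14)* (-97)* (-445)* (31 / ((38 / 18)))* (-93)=-10080020295 / 133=-75789626.28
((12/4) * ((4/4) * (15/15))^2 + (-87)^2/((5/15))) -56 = 22654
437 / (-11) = -437 / 11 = -39.73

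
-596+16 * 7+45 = -439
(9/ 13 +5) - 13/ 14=867/ 182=4.76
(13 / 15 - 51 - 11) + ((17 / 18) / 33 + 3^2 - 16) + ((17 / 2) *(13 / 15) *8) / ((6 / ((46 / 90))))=-2810413 / 44550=-63.08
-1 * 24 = -24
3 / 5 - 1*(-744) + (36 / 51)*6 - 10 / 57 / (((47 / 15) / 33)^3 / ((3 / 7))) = 775827955059 / 1173719015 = 661.00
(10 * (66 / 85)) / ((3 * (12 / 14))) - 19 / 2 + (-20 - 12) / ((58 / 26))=-61601 / 2958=-20.83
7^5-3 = 16804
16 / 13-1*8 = -88 / 13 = -6.77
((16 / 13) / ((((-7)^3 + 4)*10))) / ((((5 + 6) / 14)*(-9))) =112 / 2181465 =0.00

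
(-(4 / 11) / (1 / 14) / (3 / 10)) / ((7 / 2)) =-160 / 33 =-4.85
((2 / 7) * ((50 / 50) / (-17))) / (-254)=1 / 15113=0.00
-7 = -7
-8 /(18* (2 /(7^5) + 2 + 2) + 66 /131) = -8806868 /79818801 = -0.11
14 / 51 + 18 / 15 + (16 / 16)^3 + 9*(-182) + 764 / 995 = -82955777 / 50745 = -1634.76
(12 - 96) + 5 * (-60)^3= -1080084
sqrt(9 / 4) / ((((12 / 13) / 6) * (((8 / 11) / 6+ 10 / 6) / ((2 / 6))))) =429 / 236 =1.82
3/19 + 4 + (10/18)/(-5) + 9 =2231/171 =13.05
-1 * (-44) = 44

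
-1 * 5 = -5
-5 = -5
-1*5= -5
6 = 6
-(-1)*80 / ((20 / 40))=160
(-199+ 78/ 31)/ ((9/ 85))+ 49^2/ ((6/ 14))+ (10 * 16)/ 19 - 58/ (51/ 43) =333989050/ 90117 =3706.17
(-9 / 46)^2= 81 / 2116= 0.04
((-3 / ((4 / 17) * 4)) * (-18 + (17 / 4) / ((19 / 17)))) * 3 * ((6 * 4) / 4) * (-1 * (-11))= 8960.31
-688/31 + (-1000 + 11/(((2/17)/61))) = 290241/62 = 4681.31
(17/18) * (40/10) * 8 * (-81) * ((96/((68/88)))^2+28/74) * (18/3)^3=-5133533988096/629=-8161421284.73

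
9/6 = 1.50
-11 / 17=-0.65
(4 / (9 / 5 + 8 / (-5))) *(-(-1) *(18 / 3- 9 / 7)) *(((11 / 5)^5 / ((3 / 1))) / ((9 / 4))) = 28344976 / 39375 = 719.87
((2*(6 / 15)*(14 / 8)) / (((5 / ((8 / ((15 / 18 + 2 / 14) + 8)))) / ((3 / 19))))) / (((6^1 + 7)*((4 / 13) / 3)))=0.03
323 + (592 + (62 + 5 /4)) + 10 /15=11747 /12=978.92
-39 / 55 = -0.71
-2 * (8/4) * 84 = -336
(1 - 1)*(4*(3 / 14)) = 0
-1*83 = -83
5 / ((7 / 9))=45 / 7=6.43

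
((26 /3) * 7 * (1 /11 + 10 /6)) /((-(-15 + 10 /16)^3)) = 5404672 /150566625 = 0.04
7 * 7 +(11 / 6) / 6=1775 / 36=49.31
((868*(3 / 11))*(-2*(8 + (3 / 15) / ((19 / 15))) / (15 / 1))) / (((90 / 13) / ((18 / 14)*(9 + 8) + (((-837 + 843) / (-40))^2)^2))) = -33981747059 / 41800000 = -812.96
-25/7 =-3.57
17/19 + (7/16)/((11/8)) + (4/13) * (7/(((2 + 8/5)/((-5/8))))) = 82063/97812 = 0.84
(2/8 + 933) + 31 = 3857/4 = 964.25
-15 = -15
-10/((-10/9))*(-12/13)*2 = -216/13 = -16.62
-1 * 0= 0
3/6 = 1/2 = 0.50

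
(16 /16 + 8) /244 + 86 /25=21209 /6100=3.48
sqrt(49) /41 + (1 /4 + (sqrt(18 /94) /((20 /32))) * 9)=69 /164 + 216 * sqrt(47) /235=6.72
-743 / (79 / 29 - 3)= 21547 / 8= 2693.38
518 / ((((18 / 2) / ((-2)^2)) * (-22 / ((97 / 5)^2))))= -9747724 / 2475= -3938.47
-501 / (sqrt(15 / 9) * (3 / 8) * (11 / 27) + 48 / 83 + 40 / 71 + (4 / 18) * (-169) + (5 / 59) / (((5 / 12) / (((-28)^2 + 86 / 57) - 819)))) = 11.64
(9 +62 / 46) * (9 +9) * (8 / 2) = 17136 / 23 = 745.04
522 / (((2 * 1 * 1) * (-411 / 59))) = -5133 / 137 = -37.47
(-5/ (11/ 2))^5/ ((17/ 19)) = -1900000/ 2737867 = -0.69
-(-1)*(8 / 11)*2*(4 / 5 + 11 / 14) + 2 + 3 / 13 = 22709 / 5005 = 4.54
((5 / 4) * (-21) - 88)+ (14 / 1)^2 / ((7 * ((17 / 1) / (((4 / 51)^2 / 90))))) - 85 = -199.25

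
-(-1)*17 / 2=17 / 2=8.50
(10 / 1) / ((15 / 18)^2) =14.40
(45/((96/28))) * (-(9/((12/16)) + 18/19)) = -12915/76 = -169.93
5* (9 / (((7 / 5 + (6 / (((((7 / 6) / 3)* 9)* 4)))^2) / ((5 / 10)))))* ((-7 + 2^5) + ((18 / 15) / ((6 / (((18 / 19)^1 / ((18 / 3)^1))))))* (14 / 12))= 10489185 / 29488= 355.71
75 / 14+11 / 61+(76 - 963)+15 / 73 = -881.26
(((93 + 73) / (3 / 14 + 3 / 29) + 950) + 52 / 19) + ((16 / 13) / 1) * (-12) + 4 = 46660726 / 31863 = 1464.42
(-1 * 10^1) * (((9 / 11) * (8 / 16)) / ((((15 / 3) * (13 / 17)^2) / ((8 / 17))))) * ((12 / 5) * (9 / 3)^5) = -3569184 / 9295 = -383.99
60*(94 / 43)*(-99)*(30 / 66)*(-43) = 253800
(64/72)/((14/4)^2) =32/441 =0.07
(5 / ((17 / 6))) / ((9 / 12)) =40 / 17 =2.35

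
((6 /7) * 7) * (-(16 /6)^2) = -128 /3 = -42.67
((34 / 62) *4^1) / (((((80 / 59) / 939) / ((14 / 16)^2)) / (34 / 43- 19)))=-36134692839 / 1706240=-21177.97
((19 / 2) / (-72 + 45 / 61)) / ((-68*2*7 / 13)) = 15067 / 8276688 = 0.00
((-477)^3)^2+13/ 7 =82453351699298236/ 7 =11779050242756890.86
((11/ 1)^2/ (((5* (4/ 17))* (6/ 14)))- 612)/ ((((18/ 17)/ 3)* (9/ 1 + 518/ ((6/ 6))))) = -22321/ 11160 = -2.00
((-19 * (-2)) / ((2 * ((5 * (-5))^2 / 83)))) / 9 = 1577 / 5625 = 0.28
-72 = -72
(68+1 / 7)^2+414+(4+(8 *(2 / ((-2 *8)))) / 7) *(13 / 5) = 1241532 / 245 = 5067.48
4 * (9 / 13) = 36 / 13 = 2.77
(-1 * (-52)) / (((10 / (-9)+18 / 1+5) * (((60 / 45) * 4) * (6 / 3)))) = 351 / 1576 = 0.22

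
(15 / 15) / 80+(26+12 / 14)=15047 / 560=26.87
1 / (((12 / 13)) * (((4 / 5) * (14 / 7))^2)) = 0.42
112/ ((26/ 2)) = 112/ 13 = 8.62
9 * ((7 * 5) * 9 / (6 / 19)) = 17955 / 2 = 8977.50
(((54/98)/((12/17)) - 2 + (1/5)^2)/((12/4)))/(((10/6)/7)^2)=-17337/2500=-6.93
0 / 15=0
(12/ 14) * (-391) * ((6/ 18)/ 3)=-37.24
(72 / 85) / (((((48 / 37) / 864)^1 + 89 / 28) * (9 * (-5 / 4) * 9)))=-33152 / 12601675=-0.00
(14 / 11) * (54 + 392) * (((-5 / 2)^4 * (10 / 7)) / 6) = 5279.36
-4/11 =-0.36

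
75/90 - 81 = -481/6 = -80.17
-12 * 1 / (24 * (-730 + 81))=1 / 1298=0.00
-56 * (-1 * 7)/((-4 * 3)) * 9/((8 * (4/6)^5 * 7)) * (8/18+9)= -48195/128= -376.52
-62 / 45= -1.38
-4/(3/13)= -52/3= -17.33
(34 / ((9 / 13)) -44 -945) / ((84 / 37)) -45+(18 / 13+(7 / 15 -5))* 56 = -31219963 / 49140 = -635.33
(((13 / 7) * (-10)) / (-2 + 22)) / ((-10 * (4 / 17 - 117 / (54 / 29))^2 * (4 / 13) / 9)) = 3956121 / 5707551500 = 0.00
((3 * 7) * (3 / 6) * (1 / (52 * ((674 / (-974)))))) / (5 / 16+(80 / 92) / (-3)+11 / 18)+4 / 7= 7145030 / 64370033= 0.11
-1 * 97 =-97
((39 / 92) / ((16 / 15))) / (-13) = -45 / 1472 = -0.03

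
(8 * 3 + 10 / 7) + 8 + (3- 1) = 248 / 7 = 35.43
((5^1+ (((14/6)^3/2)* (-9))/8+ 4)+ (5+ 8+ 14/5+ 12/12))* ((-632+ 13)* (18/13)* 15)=-239820.84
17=17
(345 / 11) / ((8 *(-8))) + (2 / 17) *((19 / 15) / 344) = -3779581 / 7719360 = -0.49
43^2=1849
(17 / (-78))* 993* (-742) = 2087617 / 13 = 160585.92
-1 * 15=-15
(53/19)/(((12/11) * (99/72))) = 106/57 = 1.86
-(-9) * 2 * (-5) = -90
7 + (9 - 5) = 11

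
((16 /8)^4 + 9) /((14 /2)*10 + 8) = 25 /78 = 0.32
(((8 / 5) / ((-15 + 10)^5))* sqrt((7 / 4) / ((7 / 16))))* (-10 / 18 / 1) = 16 / 28125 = 0.00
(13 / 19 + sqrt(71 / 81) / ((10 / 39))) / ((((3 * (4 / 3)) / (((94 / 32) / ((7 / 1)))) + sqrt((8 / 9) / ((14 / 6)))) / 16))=-57434 * sqrt(2982) / 7869585-114868 * sqrt(42) / 9968141 + 11496576 / 9968141 + 1916096 * sqrt(71) / 2623195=6.83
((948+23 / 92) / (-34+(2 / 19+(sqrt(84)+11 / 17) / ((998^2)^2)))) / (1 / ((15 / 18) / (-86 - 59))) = 98140905611205703588* sqrt(21) / 10262027175290898278716907645283915+1649964108217550595289274502576602 / 10262027175290898278716907645283915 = 0.16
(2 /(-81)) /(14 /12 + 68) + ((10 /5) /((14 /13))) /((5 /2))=58238 /78435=0.74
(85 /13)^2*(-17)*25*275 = -844421875 /169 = -4996579.14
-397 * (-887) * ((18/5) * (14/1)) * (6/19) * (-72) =-38335260096/95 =-403529053.64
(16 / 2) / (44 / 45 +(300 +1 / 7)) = 2520 / 94853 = 0.03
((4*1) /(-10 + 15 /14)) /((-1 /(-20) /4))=-896 /25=-35.84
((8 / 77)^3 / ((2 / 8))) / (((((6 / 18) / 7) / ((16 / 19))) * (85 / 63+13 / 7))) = 442368 / 17879323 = 0.02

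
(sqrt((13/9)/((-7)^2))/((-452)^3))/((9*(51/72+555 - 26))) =-sqrt(13)/9245148978744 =-0.00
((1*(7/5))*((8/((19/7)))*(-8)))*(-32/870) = 1.21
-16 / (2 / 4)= -32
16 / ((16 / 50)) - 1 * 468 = -418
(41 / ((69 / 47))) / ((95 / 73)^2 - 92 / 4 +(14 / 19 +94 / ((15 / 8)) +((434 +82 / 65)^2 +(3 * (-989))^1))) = 824342610325 / 5505405178722611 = 0.00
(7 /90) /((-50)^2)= 7 /225000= 0.00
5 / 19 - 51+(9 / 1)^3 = 12887 / 19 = 678.26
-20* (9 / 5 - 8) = 124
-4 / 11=-0.36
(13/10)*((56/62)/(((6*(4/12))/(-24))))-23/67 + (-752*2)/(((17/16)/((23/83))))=-5959305743/14653235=-406.69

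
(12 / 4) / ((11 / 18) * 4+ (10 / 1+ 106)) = 27 / 1066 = 0.03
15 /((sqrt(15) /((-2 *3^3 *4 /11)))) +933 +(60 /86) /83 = 856.96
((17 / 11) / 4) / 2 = 17 / 88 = 0.19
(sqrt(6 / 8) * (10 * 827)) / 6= 4135 * sqrt(3) / 6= 1193.67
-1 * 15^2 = -225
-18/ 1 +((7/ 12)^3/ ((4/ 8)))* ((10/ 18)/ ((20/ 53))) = -541693/ 31104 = -17.42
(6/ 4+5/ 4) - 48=-181/ 4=-45.25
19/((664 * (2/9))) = 171/1328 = 0.13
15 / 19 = 0.79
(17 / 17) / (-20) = -1 / 20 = -0.05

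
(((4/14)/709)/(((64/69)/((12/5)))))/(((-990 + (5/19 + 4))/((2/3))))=-437/619680180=-0.00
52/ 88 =13/ 22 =0.59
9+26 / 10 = 58 / 5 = 11.60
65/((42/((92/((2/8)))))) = 11960/21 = 569.52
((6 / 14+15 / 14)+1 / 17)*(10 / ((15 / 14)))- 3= 589 / 51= 11.55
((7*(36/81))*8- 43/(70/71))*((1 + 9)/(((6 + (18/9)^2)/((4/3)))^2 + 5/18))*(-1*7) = 47188/2035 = 23.19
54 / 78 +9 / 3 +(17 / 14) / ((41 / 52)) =19522 / 3731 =5.23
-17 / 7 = -2.43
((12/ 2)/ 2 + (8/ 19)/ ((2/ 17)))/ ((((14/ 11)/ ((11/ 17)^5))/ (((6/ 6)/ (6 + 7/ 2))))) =221445125/ 3587978639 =0.06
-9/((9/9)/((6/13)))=-54/13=-4.15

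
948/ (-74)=-474/ 37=-12.81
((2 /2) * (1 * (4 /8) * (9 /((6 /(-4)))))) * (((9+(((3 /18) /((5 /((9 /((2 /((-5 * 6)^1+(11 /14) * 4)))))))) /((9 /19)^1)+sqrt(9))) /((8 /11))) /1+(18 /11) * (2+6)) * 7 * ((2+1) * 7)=-3472707 /440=-7892.52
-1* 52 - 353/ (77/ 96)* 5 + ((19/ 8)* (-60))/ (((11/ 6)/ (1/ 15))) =-2257.70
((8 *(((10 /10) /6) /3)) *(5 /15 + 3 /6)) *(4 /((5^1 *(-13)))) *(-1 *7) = 56 /351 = 0.16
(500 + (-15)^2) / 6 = 725 / 6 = 120.83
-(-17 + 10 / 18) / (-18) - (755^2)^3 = -185217368568765625.91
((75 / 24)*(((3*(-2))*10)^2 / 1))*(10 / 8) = 28125 / 2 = 14062.50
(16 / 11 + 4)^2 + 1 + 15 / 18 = 22931 / 726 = 31.59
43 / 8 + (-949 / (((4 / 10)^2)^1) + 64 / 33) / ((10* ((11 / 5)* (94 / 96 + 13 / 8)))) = -98.12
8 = 8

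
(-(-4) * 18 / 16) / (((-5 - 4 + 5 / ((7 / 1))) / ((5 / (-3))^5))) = 6.98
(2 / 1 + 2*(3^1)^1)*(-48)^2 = 18432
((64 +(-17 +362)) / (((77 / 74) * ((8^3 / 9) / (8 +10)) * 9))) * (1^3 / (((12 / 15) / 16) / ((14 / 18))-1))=-680985 / 46112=-14.77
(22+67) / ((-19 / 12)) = -1068 / 19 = -56.21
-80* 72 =-5760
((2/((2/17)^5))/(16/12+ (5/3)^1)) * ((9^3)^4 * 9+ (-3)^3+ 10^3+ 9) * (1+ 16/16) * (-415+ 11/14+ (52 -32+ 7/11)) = -218750310988865417049997/3696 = -59185690202615102015.69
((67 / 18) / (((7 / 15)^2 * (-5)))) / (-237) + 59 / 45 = 461803 / 348390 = 1.33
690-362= 328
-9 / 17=-0.53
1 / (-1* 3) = -1 / 3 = -0.33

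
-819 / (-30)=27.30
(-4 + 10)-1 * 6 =0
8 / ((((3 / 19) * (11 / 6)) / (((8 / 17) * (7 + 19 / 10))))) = 108224 / 935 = 115.75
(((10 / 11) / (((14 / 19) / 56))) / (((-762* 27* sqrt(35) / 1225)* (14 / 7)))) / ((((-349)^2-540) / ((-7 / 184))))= 0.00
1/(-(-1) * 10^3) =1/1000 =0.00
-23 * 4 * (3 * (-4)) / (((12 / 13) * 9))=1196 / 9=132.89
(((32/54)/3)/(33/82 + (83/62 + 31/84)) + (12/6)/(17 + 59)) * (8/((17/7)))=776171620/1964780253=0.40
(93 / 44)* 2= 93 / 22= 4.23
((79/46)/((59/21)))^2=2752281/7365796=0.37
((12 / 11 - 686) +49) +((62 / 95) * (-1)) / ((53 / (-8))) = -35214369 / 55385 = -635.81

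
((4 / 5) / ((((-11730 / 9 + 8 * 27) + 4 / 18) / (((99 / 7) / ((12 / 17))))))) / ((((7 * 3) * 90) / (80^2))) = -0.05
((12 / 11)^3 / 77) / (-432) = -4 / 102487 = -0.00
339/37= 9.16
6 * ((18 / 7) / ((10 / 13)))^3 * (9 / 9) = 224.13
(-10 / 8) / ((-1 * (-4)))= -5 / 16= -0.31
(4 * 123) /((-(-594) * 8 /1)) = 41 /396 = 0.10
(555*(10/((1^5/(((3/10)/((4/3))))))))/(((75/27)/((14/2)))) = 62937/20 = 3146.85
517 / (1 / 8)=4136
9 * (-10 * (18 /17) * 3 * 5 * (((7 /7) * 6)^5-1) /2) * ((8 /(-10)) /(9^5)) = 311000 /4131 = 75.28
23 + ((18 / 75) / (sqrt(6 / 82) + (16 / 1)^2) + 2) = 1679421101 / 67174325 - 6 * sqrt(123) / 67174325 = 25.00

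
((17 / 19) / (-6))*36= -102 / 19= -5.37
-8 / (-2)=4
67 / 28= 2.39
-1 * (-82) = 82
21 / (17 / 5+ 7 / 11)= 385 / 74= 5.20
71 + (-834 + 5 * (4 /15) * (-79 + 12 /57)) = -16493 /19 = -868.05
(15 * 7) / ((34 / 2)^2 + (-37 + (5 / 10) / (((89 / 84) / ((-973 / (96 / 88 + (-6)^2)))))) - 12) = 635460 / 1377559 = 0.46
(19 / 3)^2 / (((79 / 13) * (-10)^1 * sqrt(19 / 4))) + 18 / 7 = 18 / 7 -247 * sqrt(19) / 3555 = 2.27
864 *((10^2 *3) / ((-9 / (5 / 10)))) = -14400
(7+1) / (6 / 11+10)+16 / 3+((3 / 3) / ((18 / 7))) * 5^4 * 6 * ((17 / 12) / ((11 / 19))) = 41050585 / 11484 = 3574.59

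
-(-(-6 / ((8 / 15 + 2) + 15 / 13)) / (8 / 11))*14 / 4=-45045 / 5752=-7.83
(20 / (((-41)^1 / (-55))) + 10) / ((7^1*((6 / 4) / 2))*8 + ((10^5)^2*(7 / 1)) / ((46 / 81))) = 17365 / 58117500019803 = 0.00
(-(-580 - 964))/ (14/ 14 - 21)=-386/ 5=-77.20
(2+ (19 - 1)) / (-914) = -10 / 457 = -0.02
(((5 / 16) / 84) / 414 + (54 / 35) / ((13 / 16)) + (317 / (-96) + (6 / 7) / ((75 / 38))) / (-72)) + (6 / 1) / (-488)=42501037751 / 22061894400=1.93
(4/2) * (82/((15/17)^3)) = 805732/3375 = 238.74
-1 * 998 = -998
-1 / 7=-0.14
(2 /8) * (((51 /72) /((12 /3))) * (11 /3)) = 187 /1152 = 0.16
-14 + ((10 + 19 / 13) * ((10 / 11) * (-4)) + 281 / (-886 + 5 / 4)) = -28338250 / 506077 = -56.00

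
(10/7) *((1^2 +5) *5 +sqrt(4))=320/7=45.71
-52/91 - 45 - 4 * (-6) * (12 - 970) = -161263/7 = -23037.57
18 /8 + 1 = 13 /4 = 3.25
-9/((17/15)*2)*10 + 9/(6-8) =-1503/34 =-44.21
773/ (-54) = -773/ 54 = -14.31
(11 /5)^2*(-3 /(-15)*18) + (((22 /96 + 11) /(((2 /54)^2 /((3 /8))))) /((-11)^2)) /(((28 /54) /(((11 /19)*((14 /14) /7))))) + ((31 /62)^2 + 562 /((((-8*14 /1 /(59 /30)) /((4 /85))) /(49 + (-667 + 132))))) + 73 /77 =197667570843 /795872000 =248.37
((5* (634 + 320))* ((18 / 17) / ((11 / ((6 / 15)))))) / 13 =34344 / 2431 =14.13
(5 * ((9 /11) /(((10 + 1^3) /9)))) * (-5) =-2025 /121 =-16.74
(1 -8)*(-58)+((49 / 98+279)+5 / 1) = 1381 / 2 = 690.50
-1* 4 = -4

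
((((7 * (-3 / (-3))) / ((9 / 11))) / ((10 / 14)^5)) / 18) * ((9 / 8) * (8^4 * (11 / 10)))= 1822147712 / 140625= 12957.49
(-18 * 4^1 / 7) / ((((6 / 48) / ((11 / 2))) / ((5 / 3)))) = -5280 / 7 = -754.29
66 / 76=33 / 38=0.87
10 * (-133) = -1330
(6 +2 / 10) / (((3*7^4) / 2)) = 62 / 36015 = 0.00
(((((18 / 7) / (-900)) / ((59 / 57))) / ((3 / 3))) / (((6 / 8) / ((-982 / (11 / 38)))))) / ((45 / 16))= 22688128 / 5110875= 4.44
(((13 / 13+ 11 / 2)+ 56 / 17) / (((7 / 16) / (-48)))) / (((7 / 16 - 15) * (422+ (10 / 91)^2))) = 134464512 / 769024189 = 0.17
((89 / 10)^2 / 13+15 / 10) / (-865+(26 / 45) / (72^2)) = -57567672 / 6558083155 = -0.01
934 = 934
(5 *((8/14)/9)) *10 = 200/63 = 3.17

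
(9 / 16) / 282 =3 / 1504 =0.00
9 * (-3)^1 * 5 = -135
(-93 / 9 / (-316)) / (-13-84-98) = -31 / 184860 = -0.00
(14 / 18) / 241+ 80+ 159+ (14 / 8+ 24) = 2296999 / 8676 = 264.75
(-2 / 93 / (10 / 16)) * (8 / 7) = -128 / 3255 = -0.04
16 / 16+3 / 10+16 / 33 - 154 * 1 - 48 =-66071 / 330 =-200.22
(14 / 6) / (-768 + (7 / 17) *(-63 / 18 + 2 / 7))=-238 / 78471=-0.00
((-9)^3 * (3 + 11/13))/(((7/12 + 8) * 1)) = -437400/1339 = -326.66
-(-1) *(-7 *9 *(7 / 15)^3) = -2401 / 375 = -6.40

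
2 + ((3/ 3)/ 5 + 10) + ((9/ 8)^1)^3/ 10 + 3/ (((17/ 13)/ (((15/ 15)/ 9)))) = 3289403/ 261120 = 12.60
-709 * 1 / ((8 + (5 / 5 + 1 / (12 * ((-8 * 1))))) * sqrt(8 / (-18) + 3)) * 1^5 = -204192 * sqrt(23) / 19849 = -49.34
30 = 30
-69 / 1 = -69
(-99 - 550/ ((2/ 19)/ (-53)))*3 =830478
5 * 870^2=3784500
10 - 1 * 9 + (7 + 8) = 16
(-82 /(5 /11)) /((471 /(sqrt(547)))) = -902 * sqrt(547) /2355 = -8.96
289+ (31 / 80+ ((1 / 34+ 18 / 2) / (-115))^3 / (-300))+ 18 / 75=5193872985300193 / 17932941300000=289.63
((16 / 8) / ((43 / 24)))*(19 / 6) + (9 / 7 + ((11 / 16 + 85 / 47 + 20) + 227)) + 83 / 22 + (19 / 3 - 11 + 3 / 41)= 77634179873 / 306254256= 253.50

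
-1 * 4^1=-4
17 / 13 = 1.31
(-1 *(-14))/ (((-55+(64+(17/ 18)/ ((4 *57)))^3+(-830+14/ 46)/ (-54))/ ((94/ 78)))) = 348702074606592/ 5418160114513956667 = 0.00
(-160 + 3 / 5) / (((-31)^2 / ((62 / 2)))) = -797 / 155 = -5.14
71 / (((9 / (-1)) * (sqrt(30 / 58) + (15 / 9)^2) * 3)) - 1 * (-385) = 213 * sqrt(435) / 16910 + 3895915 / 10146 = 384.25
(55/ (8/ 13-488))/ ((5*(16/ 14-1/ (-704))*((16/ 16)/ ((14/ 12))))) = -7007/ 304506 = -0.02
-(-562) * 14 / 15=7868 / 15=524.53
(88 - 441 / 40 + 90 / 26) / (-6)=-41827 / 3120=-13.41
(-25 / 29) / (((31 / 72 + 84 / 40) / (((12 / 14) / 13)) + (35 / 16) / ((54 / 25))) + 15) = -108000 / 6814333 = -0.02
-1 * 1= -1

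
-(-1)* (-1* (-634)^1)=634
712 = 712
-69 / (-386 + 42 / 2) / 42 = 23 / 5110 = 0.00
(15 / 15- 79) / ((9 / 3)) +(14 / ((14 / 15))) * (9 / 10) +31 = 18.50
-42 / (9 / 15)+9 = -61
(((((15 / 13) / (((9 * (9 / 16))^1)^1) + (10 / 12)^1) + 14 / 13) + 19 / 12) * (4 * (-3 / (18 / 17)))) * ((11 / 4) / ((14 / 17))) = -16610275 / 117936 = -140.84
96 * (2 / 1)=192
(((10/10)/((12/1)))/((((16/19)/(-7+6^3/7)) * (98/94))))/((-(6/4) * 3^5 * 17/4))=-149131/102019176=-0.00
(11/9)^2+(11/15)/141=28534/19035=1.50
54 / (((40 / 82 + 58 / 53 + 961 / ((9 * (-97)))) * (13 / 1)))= 102439566 / 11870573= 8.63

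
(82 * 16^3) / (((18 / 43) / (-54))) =-43327488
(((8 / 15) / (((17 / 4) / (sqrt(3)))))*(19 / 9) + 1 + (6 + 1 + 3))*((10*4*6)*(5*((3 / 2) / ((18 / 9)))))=12160*sqrt(3) / 51 + 9900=10312.98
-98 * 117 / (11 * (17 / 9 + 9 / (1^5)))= -1053 / 11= -95.73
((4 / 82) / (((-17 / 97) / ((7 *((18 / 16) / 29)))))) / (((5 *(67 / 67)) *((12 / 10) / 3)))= -6111 / 161704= -0.04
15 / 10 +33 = 69 / 2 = 34.50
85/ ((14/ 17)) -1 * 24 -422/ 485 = 531957/ 6790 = 78.34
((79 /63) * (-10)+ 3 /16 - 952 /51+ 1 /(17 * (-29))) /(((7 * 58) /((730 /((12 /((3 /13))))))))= -5626708235 /5245740864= -1.07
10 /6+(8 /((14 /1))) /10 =1.72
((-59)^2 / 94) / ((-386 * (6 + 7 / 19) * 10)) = -66139 / 43903640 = -0.00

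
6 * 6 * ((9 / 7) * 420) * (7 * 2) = 272160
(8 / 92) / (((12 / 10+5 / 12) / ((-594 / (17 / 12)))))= -855360 / 37927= -22.55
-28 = -28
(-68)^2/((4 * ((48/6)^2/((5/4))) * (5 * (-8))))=-289/512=-0.56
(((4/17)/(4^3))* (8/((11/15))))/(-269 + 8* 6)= -15/82654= -0.00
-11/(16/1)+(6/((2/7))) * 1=325/16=20.31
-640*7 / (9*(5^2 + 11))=-1120 / 81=-13.83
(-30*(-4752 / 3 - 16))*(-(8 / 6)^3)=-1024000 / 9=-113777.78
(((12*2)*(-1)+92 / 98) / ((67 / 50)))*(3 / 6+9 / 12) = -70625 / 3283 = -21.51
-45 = -45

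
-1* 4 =-4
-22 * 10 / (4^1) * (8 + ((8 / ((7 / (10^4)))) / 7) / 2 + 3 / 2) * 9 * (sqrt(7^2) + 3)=-200304225 / 49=-4087841.33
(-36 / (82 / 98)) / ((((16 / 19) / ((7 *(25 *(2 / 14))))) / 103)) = -21575925 / 164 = -131560.52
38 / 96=19 / 48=0.40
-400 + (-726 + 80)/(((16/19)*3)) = -15737/24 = -655.71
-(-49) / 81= 49 / 81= 0.60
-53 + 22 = -31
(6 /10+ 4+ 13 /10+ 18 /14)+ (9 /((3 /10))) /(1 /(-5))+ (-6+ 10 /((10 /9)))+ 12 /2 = -9367 /70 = -133.81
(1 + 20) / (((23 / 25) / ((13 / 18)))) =2275 / 138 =16.49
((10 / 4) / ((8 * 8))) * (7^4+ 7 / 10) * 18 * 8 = 216153 / 16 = 13509.56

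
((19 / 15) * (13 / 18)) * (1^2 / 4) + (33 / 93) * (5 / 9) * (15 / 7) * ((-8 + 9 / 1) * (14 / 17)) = 328169 / 569160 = 0.58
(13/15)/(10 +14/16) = 104/1305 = 0.08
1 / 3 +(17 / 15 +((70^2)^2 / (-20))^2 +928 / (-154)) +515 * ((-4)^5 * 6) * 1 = 1664582634139934 / 1155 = 1441197085835.44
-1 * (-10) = 10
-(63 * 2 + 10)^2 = -18496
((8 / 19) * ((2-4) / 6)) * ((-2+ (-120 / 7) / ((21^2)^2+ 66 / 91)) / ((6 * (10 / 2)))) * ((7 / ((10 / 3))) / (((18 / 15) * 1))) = 27531182 / 1681294515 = 0.02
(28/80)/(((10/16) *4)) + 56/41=3087/2050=1.51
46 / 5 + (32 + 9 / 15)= 209 / 5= 41.80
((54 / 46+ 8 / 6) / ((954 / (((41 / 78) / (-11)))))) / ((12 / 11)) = -7093 / 61613136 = -0.00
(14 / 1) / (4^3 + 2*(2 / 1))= 7 / 34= 0.21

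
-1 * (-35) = 35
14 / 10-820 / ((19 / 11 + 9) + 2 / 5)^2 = -2445173 / 468180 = -5.22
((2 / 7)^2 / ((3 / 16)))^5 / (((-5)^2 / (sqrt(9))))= 1073741824 / 572012379225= 0.00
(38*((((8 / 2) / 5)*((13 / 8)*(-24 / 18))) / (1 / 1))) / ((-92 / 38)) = 27.21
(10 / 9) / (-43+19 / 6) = -20 / 717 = -0.03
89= 89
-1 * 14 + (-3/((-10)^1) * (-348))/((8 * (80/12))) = -6383/400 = -15.96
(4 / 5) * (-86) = -344 / 5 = -68.80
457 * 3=1371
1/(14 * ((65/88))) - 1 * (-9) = 4139/455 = 9.10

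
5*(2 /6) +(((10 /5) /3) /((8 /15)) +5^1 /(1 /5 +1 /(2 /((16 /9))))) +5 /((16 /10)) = 12505 /1176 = 10.63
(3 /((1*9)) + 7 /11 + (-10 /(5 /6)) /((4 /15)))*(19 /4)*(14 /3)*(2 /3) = -193249 /297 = -650.67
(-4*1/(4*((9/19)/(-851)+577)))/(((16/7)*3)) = -113183/447816192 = -0.00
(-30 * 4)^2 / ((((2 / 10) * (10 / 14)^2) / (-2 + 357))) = 50097600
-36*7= -252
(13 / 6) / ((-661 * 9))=-13 / 35694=-0.00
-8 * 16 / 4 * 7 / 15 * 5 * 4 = -896 / 3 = -298.67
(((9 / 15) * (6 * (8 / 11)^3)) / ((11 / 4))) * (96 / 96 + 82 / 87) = 2076672 / 2122945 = 0.98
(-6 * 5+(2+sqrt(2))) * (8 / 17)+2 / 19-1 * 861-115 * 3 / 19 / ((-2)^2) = -1135165 / 1292+8 * sqrt(2) / 17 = -877.95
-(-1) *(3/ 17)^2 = 9/ 289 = 0.03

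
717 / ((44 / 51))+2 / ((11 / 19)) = 36719 / 44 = 834.52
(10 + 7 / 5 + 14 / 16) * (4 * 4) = 982 / 5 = 196.40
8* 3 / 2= 12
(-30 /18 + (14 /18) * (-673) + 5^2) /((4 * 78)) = -4501 /2808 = -1.60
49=49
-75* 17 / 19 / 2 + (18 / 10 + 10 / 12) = -8812 / 285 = -30.92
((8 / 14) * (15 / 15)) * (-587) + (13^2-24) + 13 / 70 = -13317 / 70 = -190.24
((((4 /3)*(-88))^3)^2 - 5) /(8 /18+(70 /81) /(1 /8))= 1902199139463619 /5364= 354623254933.56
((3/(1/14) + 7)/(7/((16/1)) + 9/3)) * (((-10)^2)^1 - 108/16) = 1329.24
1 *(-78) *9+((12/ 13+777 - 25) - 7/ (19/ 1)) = 12487/ 247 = 50.55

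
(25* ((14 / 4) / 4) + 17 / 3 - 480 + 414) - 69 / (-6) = -647 / 24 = -26.96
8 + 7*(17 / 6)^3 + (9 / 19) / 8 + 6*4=98125 / 513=191.28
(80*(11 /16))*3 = 165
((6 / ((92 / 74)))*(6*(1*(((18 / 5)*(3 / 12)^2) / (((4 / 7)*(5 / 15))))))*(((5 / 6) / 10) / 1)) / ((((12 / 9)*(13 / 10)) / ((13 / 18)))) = 6993 / 5888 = 1.19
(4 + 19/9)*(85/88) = 425/72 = 5.90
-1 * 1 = -1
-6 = -6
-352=-352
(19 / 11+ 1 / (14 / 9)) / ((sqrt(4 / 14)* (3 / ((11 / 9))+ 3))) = 73* sqrt(14) / 336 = 0.81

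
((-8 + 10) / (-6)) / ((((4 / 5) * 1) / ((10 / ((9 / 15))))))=-125 / 18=-6.94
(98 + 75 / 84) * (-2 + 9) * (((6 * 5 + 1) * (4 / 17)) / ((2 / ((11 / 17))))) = 1633.61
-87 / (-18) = 29 / 6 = 4.83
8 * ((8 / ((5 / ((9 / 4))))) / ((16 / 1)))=9 / 5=1.80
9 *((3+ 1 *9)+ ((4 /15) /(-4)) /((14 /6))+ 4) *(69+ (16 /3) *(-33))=-538317 /35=-15380.49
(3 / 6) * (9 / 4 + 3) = 21 / 8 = 2.62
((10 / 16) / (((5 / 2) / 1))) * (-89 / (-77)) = 89 / 308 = 0.29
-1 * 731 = -731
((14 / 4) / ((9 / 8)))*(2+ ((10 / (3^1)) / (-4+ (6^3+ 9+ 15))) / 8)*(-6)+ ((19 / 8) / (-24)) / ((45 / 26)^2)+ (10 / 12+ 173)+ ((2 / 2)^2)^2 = 788156551 / 5734800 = 137.43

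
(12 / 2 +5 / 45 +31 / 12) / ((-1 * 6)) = -313 / 216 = -1.45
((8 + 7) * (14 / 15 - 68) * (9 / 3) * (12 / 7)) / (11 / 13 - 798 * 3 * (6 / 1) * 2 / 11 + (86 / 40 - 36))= 103577760 / 52945697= 1.96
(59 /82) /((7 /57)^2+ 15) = 191691 /4000288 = 0.05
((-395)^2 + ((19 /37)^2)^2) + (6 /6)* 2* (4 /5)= 1462095495018 /9370805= 156026.67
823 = 823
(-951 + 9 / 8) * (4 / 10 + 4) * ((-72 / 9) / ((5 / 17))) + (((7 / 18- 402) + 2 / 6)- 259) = 50859343 / 450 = 113020.76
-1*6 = -6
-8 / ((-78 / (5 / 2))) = 10 / 39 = 0.26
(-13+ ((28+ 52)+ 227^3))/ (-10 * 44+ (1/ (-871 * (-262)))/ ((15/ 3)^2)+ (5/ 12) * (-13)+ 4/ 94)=-18818656821315000/ 716528606993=-26263.65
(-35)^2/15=245/3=81.67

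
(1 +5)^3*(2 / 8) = 54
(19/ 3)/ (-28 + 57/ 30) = -190/ 783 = -0.24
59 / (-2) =-59 / 2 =-29.50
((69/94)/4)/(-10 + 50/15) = -207/7520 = -0.03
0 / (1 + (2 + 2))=0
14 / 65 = 0.22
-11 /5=-2.20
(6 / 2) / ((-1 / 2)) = -6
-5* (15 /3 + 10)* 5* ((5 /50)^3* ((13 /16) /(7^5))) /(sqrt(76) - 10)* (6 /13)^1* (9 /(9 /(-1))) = -15 /4302592 - 3* sqrt(19) /4302592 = -0.00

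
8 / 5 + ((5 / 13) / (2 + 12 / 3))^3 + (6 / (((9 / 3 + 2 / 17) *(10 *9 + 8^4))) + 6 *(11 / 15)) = 24299041625 / 4049352216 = 6.00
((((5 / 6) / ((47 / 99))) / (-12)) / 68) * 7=-385 / 25568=-0.02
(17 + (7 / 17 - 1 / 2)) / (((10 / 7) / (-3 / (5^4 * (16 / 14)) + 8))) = 6436619 / 68000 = 94.66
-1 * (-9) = 9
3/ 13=0.23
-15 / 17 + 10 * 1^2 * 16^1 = 2705 / 17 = 159.12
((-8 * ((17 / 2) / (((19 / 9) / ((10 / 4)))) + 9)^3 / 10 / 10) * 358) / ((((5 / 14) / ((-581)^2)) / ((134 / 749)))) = -12316441683603775977 / 366956500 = -33563764870.23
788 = 788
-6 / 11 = -0.55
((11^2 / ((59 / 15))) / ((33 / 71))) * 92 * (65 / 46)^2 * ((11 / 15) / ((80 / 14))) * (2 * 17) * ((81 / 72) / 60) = 172773601 / 173696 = 994.69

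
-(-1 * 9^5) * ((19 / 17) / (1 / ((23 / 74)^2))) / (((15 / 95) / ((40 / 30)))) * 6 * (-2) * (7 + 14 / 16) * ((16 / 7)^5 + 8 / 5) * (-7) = 2278858503.66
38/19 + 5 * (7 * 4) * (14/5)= 394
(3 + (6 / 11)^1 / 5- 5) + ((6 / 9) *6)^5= 56216 / 55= 1022.11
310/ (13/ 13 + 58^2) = 62/ 673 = 0.09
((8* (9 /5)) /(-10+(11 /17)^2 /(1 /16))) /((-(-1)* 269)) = -1156 /71285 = -0.02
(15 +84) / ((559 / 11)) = 1089 / 559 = 1.95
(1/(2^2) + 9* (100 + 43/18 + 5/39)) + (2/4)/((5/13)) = 240293/260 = 924.20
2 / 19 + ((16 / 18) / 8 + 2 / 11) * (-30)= -5444 / 627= -8.68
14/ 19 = 0.74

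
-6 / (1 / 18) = -108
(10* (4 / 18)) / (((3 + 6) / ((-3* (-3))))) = 20 / 9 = 2.22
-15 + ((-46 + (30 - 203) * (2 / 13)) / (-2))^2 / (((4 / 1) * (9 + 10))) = 7531 / 3211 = 2.35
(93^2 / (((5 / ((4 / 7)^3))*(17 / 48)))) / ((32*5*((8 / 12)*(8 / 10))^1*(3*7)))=103788 / 204085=0.51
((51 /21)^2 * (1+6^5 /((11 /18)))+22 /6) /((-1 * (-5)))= 17338246 /1155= 15011.47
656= 656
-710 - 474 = -1184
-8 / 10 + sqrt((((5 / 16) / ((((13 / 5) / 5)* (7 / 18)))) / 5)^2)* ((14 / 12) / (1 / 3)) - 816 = -848347 / 1040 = -815.72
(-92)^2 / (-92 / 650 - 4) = -1375400 / 673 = -2043.68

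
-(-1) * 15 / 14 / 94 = 0.01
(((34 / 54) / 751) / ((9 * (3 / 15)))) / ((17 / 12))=20 / 60831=0.00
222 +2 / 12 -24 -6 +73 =1591 / 6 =265.17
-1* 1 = -1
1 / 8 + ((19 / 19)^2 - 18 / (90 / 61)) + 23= 477 / 40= 11.92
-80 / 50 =-8 / 5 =-1.60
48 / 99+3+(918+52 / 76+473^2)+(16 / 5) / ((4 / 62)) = 704436911 / 3135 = 224700.77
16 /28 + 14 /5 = 118 /35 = 3.37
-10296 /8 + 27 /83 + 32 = -104138 /83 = -1254.67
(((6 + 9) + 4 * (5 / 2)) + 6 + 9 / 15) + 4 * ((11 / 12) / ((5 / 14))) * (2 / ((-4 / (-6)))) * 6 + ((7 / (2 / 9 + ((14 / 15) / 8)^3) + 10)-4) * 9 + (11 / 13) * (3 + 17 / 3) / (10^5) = 4001992611773 / 7251450000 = 551.89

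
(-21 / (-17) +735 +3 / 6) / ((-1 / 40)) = -500980 / 17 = -29469.41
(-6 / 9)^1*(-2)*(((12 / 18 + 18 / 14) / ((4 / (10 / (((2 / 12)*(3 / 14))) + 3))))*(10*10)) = 1160300 / 63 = 18417.46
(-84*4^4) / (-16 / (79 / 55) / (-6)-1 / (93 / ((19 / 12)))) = -1895878656 / 162179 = -11690.04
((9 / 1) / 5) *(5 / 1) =9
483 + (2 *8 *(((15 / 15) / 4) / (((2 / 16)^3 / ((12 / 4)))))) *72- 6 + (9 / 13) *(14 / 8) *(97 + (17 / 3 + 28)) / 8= 442864.79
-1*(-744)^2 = -553536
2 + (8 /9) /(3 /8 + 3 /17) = 2438 /675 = 3.61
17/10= 1.70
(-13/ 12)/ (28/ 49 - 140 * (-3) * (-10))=91/ 352752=0.00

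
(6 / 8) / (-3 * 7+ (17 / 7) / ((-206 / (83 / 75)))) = -162225 / 4545122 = -0.04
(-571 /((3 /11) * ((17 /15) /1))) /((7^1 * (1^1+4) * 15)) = -6281 /1785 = -3.52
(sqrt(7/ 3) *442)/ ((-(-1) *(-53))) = -442 *sqrt(21)/ 159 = -12.74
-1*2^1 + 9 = 7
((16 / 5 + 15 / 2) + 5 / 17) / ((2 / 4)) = 1869 / 85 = 21.99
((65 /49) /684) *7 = 65 /4788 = 0.01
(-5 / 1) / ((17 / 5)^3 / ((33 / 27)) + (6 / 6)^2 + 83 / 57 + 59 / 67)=-26255625 / 186386348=-0.14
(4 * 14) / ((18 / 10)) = 280 / 9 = 31.11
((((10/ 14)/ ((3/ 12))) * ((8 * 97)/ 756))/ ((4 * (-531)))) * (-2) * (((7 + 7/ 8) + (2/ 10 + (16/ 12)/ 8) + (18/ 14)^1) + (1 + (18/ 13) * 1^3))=12617663/ 383572098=0.03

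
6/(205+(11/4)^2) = 96/3401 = 0.03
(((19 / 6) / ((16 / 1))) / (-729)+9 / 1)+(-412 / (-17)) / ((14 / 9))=204700939 / 8328096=24.58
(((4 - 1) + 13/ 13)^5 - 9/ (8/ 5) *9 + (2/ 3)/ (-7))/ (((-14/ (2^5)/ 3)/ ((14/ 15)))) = -654044/ 105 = -6228.99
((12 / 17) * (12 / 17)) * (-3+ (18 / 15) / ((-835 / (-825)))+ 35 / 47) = -0.53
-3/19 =-0.16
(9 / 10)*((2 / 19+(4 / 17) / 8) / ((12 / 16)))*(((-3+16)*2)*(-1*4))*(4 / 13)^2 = -1.59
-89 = -89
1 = 1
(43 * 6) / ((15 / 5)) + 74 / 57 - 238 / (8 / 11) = -239.95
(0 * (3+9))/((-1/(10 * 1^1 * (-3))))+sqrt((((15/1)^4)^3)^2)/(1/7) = 908224365234375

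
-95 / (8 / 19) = -1805 / 8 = -225.62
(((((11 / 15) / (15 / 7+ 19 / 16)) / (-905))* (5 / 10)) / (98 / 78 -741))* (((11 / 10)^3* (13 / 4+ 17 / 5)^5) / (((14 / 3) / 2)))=23762577839107107 / 19477500500000000000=0.00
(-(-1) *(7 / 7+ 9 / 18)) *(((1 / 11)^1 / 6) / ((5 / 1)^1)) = 1 / 220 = 0.00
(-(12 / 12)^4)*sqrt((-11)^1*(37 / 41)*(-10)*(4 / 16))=-sqrt(166870) / 82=-4.98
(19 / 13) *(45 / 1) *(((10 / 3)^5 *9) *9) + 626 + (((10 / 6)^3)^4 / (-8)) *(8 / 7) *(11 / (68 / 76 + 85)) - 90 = 173070327209986387 / 78925365792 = 2192835.29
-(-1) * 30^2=900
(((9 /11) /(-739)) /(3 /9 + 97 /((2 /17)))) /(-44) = 27 /885069262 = 0.00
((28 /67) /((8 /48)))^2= 28224 /4489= 6.29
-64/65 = -0.98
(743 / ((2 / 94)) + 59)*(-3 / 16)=-26235 / 4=-6558.75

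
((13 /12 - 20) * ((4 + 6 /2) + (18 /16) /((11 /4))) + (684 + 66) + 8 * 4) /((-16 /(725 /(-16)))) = 122849075 /67584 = 1817.72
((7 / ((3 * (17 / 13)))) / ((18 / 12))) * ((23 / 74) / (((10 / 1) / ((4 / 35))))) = 598 / 141525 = 0.00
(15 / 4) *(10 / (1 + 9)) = 15 / 4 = 3.75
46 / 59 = 0.78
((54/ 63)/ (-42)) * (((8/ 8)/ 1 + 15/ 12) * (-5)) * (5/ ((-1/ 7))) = -225/ 28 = -8.04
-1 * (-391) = 391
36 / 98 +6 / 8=1.12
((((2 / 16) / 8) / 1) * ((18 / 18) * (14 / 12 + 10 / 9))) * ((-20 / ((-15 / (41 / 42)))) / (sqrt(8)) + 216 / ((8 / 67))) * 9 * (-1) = -74169 / 128 - 1681 * sqrt(2) / 16128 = -579.59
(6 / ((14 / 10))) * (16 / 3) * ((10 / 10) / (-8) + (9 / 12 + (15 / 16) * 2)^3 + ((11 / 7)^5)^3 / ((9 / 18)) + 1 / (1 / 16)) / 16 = 21800287362890127255 / 8507630225817856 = 2562.44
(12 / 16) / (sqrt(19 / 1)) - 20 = -19.83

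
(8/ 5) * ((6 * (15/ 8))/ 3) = 6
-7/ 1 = -7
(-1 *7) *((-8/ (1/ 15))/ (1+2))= 280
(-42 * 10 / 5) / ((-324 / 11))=77 / 27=2.85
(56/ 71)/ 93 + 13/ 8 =86287/ 52824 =1.63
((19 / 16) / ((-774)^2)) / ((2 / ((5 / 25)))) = 19 / 95852160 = 0.00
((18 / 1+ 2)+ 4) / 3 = 8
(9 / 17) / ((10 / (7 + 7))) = 0.74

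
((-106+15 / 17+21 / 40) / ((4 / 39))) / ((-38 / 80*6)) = 924599 / 2584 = 357.82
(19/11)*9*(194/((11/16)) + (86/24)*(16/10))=2707842/605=4475.77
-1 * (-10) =10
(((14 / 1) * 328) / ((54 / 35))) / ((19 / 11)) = 883960 / 513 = 1723.12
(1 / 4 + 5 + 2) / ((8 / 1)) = 29 / 32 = 0.91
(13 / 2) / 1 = 13 / 2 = 6.50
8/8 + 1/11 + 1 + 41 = 474/11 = 43.09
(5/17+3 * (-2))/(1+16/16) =-97/34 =-2.85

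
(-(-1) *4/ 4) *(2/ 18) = 1/ 9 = 0.11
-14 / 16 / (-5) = 7 / 40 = 0.18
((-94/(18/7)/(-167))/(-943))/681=-329/965201049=-0.00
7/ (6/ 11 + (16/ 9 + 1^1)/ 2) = 1386/ 383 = 3.62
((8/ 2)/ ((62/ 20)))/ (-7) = -40/ 217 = -0.18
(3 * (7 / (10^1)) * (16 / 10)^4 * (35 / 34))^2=22658678784 / 112890625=200.71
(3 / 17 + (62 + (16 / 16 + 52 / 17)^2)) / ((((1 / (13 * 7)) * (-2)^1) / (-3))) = 3102645 / 289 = 10735.80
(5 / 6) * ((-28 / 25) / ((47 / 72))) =-336 / 235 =-1.43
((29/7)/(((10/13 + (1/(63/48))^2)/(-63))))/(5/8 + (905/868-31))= 99907668/15154873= 6.59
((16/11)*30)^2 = 230400/121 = 1904.13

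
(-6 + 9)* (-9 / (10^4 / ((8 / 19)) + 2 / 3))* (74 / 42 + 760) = -431919 / 498764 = -0.87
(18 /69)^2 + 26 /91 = 1310 /3703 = 0.35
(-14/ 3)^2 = 196/ 9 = 21.78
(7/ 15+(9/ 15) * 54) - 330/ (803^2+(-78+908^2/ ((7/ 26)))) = 4264303861/ 129745905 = 32.87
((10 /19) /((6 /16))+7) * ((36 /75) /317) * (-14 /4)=-6706 /150575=-0.04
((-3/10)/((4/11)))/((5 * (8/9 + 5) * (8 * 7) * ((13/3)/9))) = -8019/7716800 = -0.00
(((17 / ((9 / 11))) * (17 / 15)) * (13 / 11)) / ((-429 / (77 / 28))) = -289 / 1620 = -0.18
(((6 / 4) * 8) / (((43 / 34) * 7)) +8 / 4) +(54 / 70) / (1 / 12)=12.61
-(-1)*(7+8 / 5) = 8.60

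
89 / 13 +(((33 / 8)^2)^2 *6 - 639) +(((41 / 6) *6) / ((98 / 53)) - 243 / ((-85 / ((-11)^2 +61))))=182691166211 / 110888960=1647.51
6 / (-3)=-2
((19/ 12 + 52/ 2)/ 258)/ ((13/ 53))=17543/ 40248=0.44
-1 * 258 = -258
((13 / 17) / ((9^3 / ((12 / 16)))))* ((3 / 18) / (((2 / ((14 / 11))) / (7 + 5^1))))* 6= 91 / 15147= 0.01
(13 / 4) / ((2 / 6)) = 39 / 4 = 9.75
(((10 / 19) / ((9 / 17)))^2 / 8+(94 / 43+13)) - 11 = 10837435 / 2514726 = 4.31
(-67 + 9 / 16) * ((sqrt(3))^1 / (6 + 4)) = -1063 * sqrt(3) / 160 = -11.51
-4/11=-0.36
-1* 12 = -12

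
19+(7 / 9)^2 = 1588 / 81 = 19.60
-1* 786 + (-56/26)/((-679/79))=-990830/1261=-785.75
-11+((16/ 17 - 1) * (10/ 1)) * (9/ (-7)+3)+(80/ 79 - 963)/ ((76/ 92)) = -210148718/ 178619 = -1176.52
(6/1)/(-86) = -3/43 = -0.07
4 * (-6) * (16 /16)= -24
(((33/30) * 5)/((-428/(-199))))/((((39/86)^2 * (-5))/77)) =-311654497/1627470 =-191.50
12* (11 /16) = 33 /4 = 8.25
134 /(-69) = -134 /69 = -1.94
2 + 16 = 18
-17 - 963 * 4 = -3869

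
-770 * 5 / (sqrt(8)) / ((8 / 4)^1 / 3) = -5775 * sqrt(2) / 4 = -2041.77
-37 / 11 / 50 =-37 / 550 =-0.07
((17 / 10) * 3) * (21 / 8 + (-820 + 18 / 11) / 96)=-10591 / 352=-30.09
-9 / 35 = -0.26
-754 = -754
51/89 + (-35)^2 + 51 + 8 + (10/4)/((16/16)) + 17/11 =1288.62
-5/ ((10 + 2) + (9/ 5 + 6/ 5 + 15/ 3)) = -1/ 4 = -0.25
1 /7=0.14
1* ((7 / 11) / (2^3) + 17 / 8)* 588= 14259 / 11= 1296.27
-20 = -20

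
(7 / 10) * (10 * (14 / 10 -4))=-91 / 5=-18.20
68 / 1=68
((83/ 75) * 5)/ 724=83/ 10860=0.01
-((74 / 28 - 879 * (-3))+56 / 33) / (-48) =1220299 / 22176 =55.03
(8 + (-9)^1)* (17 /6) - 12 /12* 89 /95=-2149 /570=-3.77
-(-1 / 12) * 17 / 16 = 17 / 192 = 0.09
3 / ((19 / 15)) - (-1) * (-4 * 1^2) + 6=83 / 19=4.37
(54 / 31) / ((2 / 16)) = 432 / 31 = 13.94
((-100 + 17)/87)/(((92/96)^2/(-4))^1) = 63744/15341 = 4.16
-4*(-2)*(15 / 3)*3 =120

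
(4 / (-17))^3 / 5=-64 / 24565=-0.00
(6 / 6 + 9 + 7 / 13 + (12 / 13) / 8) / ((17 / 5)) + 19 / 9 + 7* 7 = 54.24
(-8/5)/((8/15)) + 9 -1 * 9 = -3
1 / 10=0.10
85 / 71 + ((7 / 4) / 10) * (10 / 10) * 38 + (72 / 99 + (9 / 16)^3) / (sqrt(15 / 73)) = 40787 * sqrt(1095) / 675840 + 11143 / 1420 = 9.84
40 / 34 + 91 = 1567 / 17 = 92.18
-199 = -199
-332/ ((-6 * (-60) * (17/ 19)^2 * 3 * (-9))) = 29963/ 702270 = 0.04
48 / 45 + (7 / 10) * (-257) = -1073 / 6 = -178.83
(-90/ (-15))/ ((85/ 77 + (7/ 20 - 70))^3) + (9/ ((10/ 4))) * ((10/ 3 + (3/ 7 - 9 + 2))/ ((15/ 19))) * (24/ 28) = -6079020828711349808/ 480314083708338075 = -12.66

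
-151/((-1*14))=151/14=10.79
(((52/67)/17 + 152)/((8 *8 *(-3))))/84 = -6185/656064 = -0.01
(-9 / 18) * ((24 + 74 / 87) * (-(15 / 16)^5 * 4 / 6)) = 91209375 / 15204352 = 6.00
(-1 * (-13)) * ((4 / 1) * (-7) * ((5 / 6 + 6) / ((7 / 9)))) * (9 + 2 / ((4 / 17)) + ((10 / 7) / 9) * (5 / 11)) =-12981215 / 231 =-56195.74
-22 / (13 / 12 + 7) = -264 / 97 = -2.72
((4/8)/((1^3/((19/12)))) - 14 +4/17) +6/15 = -25649/2040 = -12.57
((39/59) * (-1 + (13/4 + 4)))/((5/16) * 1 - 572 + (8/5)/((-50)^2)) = -12187500/1686476237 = -0.01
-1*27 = -27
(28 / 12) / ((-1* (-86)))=7 / 258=0.03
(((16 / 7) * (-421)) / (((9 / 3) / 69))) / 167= -132.53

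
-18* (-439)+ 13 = 7915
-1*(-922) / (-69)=-922 / 69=-13.36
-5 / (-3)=5 / 3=1.67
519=519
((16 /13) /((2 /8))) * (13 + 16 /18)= 8000 /117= 68.38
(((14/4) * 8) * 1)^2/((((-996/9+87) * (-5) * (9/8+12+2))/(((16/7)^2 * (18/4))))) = 10.30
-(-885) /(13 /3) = 2655 /13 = 204.23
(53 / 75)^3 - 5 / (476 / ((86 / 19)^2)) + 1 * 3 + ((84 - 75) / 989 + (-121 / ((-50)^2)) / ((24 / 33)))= 3.08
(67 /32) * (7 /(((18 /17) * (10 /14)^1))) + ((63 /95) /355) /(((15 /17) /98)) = 1902377911 /97128000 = 19.59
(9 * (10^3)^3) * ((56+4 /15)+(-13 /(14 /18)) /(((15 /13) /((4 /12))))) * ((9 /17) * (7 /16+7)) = 1822837500000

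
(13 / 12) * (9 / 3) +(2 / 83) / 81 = 3.25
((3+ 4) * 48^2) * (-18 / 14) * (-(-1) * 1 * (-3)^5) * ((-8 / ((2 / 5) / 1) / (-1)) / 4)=25194240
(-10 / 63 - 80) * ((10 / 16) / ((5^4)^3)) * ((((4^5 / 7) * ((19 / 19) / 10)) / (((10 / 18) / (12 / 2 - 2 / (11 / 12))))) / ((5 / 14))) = -155136 / 2685546875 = -0.00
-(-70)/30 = 7/3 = 2.33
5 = 5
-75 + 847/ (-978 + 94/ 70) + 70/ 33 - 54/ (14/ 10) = -886889330/ 7896273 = -112.32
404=404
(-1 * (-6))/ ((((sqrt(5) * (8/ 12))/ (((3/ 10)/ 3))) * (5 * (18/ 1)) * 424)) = sqrt(5)/ 212000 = 0.00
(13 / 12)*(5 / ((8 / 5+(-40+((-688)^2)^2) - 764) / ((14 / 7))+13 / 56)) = 4550 / 94102907444307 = 0.00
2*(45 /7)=90 /7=12.86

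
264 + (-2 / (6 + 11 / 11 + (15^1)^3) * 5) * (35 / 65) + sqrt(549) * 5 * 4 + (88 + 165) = 60 * sqrt(61) + 11365176 / 21983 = 985.61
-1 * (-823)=823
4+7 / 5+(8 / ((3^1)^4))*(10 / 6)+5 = 12836 / 1215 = 10.56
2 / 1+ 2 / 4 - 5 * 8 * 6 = -475 / 2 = -237.50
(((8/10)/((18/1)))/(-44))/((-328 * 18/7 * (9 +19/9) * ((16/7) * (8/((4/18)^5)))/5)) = 49/3067902604800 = 0.00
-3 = -3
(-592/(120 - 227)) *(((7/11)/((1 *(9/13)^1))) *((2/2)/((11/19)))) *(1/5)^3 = 1023568/14565375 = 0.07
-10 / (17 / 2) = -20 / 17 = -1.18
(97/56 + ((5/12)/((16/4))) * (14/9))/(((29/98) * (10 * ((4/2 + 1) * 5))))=2506/58725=0.04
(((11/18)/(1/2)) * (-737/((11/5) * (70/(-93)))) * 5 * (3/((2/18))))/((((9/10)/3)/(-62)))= -106238550/7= -15176935.71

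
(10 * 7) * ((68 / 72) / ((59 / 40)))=23800 / 531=44.82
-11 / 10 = -1.10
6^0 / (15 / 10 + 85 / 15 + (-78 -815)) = -6 / 5315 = -0.00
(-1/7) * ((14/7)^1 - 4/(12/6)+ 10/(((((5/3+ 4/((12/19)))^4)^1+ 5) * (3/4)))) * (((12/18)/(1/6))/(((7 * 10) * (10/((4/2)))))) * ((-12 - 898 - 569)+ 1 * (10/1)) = 23504/3014235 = 0.01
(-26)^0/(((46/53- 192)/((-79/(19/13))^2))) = -55900637/3656930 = -15.29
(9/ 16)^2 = 81/ 256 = 0.32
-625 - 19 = -644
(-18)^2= 324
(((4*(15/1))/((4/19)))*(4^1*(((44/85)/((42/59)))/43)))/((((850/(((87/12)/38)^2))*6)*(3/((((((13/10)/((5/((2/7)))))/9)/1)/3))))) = 7095517/56227949820000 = 0.00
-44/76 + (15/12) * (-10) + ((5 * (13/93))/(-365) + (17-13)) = -2342699/257982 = -9.08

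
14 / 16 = 7 / 8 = 0.88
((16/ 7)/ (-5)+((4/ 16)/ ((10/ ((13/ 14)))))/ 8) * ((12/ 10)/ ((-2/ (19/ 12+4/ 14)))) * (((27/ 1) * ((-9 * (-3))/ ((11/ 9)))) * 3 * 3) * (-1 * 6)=-16407.00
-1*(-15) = 15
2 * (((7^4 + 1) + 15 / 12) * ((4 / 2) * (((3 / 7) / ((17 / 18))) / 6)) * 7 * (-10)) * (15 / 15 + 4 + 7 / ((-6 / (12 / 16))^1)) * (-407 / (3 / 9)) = 17430147405 / 68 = 256325697.13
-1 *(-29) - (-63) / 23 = 730 / 23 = 31.74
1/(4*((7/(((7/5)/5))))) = 1/100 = 0.01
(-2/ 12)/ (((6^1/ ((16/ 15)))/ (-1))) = 4/ 135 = 0.03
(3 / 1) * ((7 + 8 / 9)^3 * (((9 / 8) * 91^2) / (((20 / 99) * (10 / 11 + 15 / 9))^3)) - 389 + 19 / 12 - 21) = 3827683377219097279 / 39304000000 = 97386611.47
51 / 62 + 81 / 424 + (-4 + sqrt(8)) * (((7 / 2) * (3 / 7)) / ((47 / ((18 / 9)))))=6 * sqrt(2) / 47 + 468453 / 617768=0.94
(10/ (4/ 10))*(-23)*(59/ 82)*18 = -305325/ 41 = -7446.95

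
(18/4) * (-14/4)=-63/4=-15.75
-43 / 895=-0.05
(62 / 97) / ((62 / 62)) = 62 / 97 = 0.64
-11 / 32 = -0.34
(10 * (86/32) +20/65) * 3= 8481/104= 81.55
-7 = -7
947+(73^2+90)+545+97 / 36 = 248893 / 36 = 6913.69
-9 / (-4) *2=4.50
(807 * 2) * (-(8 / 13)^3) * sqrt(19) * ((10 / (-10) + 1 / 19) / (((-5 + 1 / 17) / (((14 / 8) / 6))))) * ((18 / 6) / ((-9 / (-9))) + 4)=-6146112 * sqrt(19) / 41743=-641.79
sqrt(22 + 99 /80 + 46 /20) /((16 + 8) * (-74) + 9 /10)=-sqrt(1135) /11834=-0.00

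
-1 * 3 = -3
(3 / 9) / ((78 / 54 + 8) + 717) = 3 / 6538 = 0.00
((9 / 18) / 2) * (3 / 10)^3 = 27 / 4000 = 0.01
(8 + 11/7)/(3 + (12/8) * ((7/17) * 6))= 1139/798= 1.43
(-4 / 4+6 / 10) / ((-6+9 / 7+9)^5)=-16807 / 60750000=-0.00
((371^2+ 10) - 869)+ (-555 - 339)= 135888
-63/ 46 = -1.37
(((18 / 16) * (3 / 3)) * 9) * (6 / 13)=243 / 52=4.67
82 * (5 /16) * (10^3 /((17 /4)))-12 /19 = 1947296 /323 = 6028.78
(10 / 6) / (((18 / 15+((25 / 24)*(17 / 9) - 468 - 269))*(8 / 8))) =-1800 / 792539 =-0.00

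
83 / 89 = 0.93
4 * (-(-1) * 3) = 12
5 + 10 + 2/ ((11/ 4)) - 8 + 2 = 107/ 11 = 9.73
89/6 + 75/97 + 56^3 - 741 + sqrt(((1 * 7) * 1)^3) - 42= 7 * sqrt(7) + 101761889/582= 174867.13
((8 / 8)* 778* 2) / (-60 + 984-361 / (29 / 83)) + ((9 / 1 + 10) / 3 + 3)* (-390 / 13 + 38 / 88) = -290.22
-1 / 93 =-0.01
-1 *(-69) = 69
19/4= 4.75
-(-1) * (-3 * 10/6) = -5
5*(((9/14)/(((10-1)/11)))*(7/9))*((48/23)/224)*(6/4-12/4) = -55/1288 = -0.04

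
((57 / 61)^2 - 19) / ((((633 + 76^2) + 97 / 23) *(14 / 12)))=-775675 / 320169724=-0.00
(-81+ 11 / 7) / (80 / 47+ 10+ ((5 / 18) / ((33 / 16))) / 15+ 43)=-1.45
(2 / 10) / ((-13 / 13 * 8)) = -1 / 40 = -0.02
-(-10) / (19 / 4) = 40 / 19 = 2.11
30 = 30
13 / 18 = 0.72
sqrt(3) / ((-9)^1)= -sqrt(3) / 9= -0.19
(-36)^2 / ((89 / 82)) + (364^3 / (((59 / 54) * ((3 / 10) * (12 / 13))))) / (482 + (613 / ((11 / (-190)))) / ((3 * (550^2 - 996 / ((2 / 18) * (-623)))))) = 2612233727537550398496 / 7870395753389537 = 331906.27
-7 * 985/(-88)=78.35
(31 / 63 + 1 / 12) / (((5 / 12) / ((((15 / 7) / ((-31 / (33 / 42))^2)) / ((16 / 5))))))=87725 / 147671104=0.00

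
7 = 7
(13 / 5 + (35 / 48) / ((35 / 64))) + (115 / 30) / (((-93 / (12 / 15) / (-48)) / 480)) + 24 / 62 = 355289 / 465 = 764.06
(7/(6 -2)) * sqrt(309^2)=2163/4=540.75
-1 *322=-322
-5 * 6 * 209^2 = -1310430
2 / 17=0.12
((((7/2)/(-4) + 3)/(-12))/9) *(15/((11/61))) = -5185/3168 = -1.64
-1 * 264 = -264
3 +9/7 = 4.29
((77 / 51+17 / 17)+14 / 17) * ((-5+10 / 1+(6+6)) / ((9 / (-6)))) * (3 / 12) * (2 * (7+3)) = -1700 / 9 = -188.89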